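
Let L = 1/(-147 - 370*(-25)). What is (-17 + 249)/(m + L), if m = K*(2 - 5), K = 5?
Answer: -1499300/96937 ≈ -15.467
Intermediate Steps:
m = -15 (m = 5*(2 - 5) = 5*(-3) = -15)
L = 1/12925 (L = -1/25/(-517) = -1/517*(-1/25) = 1/12925 ≈ 7.7369e-5)
(-17 + 249)/(m + L) = (-17 + 249)/(-15 + 1/12925) = 232/(-193874/12925) = 232*(-12925/193874) = -1499300/96937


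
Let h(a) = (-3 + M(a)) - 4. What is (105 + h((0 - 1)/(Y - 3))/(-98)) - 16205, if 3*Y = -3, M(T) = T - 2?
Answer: -901595/56 ≈ -16100.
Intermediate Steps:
M(T) = -2 + T
Y = -1 (Y = (⅓)*(-3) = -1)
h(a) = -9 + a (h(a) = (-3 + (-2 + a)) - 4 = (-5 + a) - 4 = -9 + a)
(105 + h((0 - 1)/(Y - 3))/(-98)) - 16205 = (105 + (-9 + (0 - 1)/(-1 - 3))/(-98)) - 16205 = (105 - (-9 - 1/(-4))/98) - 16205 = (105 - (-9 - 1*(-¼))/98) - 16205 = (105 - (-9 + ¼)/98) - 16205 = (105 - 1/98*(-35/4)) - 16205 = (105 + 5/56) - 16205 = 5885/56 - 16205 = -901595/56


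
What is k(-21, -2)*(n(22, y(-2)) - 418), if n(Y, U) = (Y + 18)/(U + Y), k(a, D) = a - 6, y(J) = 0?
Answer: 123606/11 ≈ 11237.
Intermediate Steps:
k(a, D) = -6 + a
n(Y, U) = (18 + Y)/(U + Y)
k(-21, -2)*(n(22, y(-2)) - 418) = (-6 - 21)*((18 + 22)/(0 + 22) - 418) = -27*(40/22 - 418) = -27*((1/22)*40 - 418) = -27*(20/11 - 418) = -27*(-4578/11) = 123606/11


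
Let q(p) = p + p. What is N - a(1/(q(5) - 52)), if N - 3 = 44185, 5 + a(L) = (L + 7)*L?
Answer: 77956745/1764 ≈ 44193.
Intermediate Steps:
q(p) = 2*p
a(L) = -5 + L*(7 + L) (a(L) = -5 + (L + 7)*L = -5 + (7 + L)*L = -5 + L*(7 + L))
N = 44188 (N = 3 + 44185 = 44188)
N - a(1/(q(5) - 52)) = 44188 - (-5 + (1/(2*5 - 52))² + 7/(2*5 - 52)) = 44188 - (-5 + (1/(10 - 52))² + 7/(10 - 52)) = 44188 - (-5 + (1/(-42))² + 7/(-42)) = 44188 - (-5 + (-1/42)² + 7*(-1/42)) = 44188 - (-5 + 1/1764 - ⅙) = 44188 - 1*(-9113/1764) = 44188 + 9113/1764 = 77956745/1764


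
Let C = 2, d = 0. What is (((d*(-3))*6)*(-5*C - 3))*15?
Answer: 0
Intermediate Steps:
(((d*(-3))*6)*(-5*C - 3))*15 = (((0*(-3))*6)*(-5*2 - 3))*15 = ((0*6)*(-10 - 3))*15 = (0*(-13))*15 = 0*15 = 0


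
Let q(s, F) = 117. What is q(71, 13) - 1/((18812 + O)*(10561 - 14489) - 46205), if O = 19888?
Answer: 17790997186/152059805 ≈ 117.00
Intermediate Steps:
q(71, 13) - 1/((18812 + O)*(10561 - 14489) - 46205) = 117 - 1/((18812 + 19888)*(10561 - 14489) - 46205) = 117 - 1/(38700*(-3928) - 46205) = 117 - 1/(-152013600 - 46205) = 117 - 1/(-152059805) = 117 - 1*(-1/152059805) = 117 + 1/152059805 = 17790997186/152059805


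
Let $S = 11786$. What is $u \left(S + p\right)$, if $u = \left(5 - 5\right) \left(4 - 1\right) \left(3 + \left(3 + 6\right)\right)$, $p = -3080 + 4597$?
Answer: $0$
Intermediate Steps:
$p = 1517$
$u = 0$ ($u = 0 \cdot 3 \left(3 + 9\right) = 0 \cdot 3 \cdot 12 = 0 \cdot 36 = 0$)
$u \left(S + p\right) = 0 \left(11786 + 1517\right) = 0 \cdot 13303 = 0$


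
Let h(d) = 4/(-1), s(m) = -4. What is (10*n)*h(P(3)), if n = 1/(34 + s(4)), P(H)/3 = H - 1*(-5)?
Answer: -4/3 ≈ -1.3333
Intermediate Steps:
P(H) = 15 + 3*H (P(H) = 3*(H - 1*(-5)) = 3*(H + 5) = 3*(5 + H) = 15 + 3*H)
n = 1/30 (n = 1/(34 - 4) = 1/30 ≈ 0.033333)
h(d) = -4 (h(d) = 4*(-1) = -4)
(10*n)*h(P(3)) = (10*(1/30))*(-4) = (1/3)*(-4) = -4/3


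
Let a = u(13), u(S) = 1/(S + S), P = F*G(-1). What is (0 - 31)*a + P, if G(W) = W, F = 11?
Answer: -317/26 ≈ -12.192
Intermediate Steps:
P = -11 (P = 11*(-1) = -11)
u(S) = 1/(2*S)
a = 1/26 (a = (½)/13 = (½)*(1/13) = 1/26 ≈ 0.038462)
(0 - 31)*a + P = (0 - 31)*(1/26) - 11 = -31*1/26 - 11 = -31/26 - 11 = -317/26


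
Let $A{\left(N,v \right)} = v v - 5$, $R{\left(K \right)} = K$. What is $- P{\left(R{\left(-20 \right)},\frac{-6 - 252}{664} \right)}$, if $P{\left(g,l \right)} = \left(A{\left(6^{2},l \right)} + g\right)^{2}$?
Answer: $- \frac{7501896403681}{12149330176} \approx -617.47$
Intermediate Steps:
$A{\left(N,v \right)} = -5 + v^{2}$ ($A{\left(N,v \right)} = v^{2} - 5 = -5 + v^{2}$)
$P{\left(g,l \right)} = \left(-5 + g + l^{2}\right)^{2}$ ($P{\left(g,l \right)} = \left(\left(-5 + l^{2}\right) + g\right)^{2} = \left(-5 + g + l^{2}\right)^{2}$)
$- P{\left(R{\left(-20 \right)},\frac{-6 - 252}{664} \right)} = - \left(-5 - 20 + \left(\frac{-6 - 252}{664}\right)^{2}\right)^{2} = - \left(-5 - 20 + \left(\left(-6 - 252\right) \frac{1}{664}\right)^{2}\right)^{2} = - \left(-5 - 20 + \left(\left(-258\right) \frac{1}{664}\right)^{2}\right)^{2} = - \left(-5 - 20 + \left(- \frac{129}{332}\right)^{2}\right)^{2} = - \left(-5 - 20 + \frac{16641}{110224}\right)^{2} = - \left(- \frac{2738959}{110224}\right)^{2} = \left(-1\right) \frac{7501896403681}{12149330176} = - \frac{7501896403681}{12149330176}$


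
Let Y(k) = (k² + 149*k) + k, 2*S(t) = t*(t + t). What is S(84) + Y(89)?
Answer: 28327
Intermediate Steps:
S(t) = t² (S(t) = (t*(t + t))/2 = (t*(2*t))/2 = (2*t²)/2 = t²)
Y(k) = k² + 150*k
S(84) + Y(89) = 84² + 89*(150 + 89) = 7056 + 89*239 = 7056 + 21271 = 28327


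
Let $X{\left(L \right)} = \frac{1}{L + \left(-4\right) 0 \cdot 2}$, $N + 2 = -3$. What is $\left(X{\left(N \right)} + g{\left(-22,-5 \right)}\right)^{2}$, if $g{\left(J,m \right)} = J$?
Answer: $\frac{12321}{25} \approx 492.84$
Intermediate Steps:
$N = -5$ ($N = -2 - 3 = -5$)
$X{\left(L \right)} = \frac{1}{L}$ ($X{\left(L \right)} = \frac{1}{L + 0 \cdot 2} = \frac{1}{L + 0} = \frac{1}{L}$)
$\left(X{\left(N \right)} + g{\left(-22,-5 \right)}\right)^{2} = \left(\frac{1}{-5} - 22\right)^{2} = \left(- \frac{1}{5} - 22\right)^{2} = \left(- \frac{111}{5}\right)^{2} = \frac{12321}{25}$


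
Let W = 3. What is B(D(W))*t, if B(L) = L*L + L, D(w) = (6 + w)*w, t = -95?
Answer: -71820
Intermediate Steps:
D(w) = w*(6 + w)
B(L) = L + L² (B(L) = L² + L = L + L²)
B(D(W))*t = ((3*(6 + 3))*(1 + 3*(6 + 3)))*(-95) = ((3*9)*(1 + 3*9))*(-95) = (27*(1 + 27))*(-95) = (27*28)*(-95) = 756*(-95) = -71820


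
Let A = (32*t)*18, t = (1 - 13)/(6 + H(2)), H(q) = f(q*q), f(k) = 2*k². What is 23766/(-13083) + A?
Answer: -15222134/82859 ≈ -183.71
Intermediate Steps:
H(q) = 2*q⁴ (H(q) = 2*(q*q)² = 2*(q²)² = 2*q⁴)
t = -6/19 (t = (1 - 13)/(6 + 2*2⁴) = -12/(6 + 2*16) = -12/(6 + 32) = -12/38 = -12*1/38 = -6/19 ≈ -0.31579)
A = -3456/19 (A = (32*(-6/19))*18 = -192/19*18 = -3456/19 ≈ -181.89)
23766/(-13083) + A = 23766/(-13083) - 3456/19 = 23766*(-1/13083) - 3456/19 = -7922/4361 - 3456/19 = -15222134/82859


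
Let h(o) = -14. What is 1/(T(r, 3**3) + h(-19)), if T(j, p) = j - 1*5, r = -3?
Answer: -1/22 ≈ -0.045455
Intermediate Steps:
T(j, p) = -5 + j (T(j, p) = j - 5 = -5 + j)
1/(T(r, 3**3) + h(-19)) = 1/((-5 - 3) - 14) = 1/(-8 - 14) = 1/(-22) = -1/22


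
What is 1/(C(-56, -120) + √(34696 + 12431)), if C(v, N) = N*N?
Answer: 4800/69104291 - √47127/207312873 ≈ 6.8413e-5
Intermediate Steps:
C(v, N) = N²
1/(C(-56, -120) + √(34696 + 12431)) = 1/((-120)² + √(34696 + 12431)) = 1/(14400 + √47127)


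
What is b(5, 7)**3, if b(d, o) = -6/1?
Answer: -216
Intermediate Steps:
b(d, o) = -6 (b(d, o) = -6*1 = -6)
b(5, 7)**3 = (-6)**3 = -216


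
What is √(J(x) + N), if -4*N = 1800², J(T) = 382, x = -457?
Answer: I*√809618 ≈ 899.79*I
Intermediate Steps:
N = -810000 (N = -¼*1800² = -¼*3240000 = -810000)
√(J(x) + N) = √(382 - 810000) = √(-809618) = I*√809618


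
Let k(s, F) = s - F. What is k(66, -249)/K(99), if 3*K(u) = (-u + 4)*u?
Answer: -21/209 ≈ -0.10048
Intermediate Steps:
K(u) = u*(4 - u)/3 (K(u) = ((-u + 4)*u)/3 = ((4 - u)*u)/3 = (u*(4 - u))/3 = u*(4 - u)/3)
k(66, -249)/K(99) = (66 - 1*(-249))/(((⅓)*99*(4 - 1*99))) = (66 + 249)/(((⅓)*99*(4 - 99))) = 315/(((⅓)*99*(-95))) = 315/(-3135) = 315*(-1/3135) = -21/209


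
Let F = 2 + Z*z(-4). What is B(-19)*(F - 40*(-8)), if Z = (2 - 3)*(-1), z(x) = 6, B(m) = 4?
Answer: 1312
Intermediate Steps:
Z = 1 (Z = -1*(-1) = 1)
F = 8 (F = 2 + 1*6 = 2 + 6 = 8)
B(-19)*(F - 40*(-8)) = 4*(8 - 40*(-8)) = 4*(8 + 320) = 4*328 = 1312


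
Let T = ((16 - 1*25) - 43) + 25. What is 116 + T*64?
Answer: -1612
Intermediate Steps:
T = -27 (T = ((16 - 25) - 43) + 25 = (-9 - 43) + 25 = -52 + 25 = -27)
116 + T*64 = 116 - 27*64 = 116 - 1728 = -1612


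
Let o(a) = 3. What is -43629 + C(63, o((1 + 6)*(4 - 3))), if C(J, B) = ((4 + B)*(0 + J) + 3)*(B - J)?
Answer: -70269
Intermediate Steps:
C(J, B) = (3 + J*(4 + B))*(B - J) (C(J, B) = ((4 + B)*J + 3)*(B - J) = (J*(4 + B) + 3)*(B - J) = (3 + J*(4 + B))*(B - J))
-43629 + C(63, o((1 + 6)*(4 - 3))) = -43629 + (-4*63**2 - 3*63 + 3*3 + 63*3**2 - 1*3*63**2 + 4*3*63) = -43629 + (-4*3969 - 189 + 9 + 63*9 - 1*3*3969 + 756) = -43629 + (-15876 - 189 + 9 + 567 - 11907 + 756) = -43629 - 26640 = -70269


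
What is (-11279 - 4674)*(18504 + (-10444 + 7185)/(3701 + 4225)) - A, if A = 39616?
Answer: -2339972122501/7926 ≈ -2.9523e+8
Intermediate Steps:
(-11279 - 4674)*(18504 + (-10444 + 7185)/(3701 + 4225)) - A = (-11279 - 4674)*(18504 + (-10444 + 7185)/(3701 + 4225)) - 1*39616 = -15953*(18504 - 3259/7926) - 39616 = -15953*146659445/7926 - 39616 = -2339658126085/7926 - 39616 = -2339972122501/7926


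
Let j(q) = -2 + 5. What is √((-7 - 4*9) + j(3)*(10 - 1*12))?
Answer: 7*I ≈ 7.0*I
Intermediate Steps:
j(q) = 3
√((-7 - 4*9) + j(3)*(10 - 1*12)) = √((-7 - 4*9) + 3*(10 - 1*12)) = √((-7 - 36) + 3*(10 - 12)) = √(-43 + 3*(-2)) = √(-43 - 6) = √(-49) = 7*I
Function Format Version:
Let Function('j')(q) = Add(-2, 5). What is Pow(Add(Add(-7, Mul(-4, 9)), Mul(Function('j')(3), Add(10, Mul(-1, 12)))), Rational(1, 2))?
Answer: Mul(7, I) ≈ Mul(7.0000, I)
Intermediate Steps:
Function('j')(q) = 3
Pow(Add(Add(-7, Mul(-4, 9)), Mul(Function('j')(3), Add(10, Mul(-1, 12)))), Rational(1, 2)) = Pow(Add(Add(-7, Mul(-4, 9)), Mul(3, Add(10, Mul(-1, 12)))), Rational(1, 2)) = Pow(Add(Add(-7, -36), Mul(3, Add(10, -12))), Rational(1, 2)) = Pow(Add(-43, Mul(3, -2)), Rational(1, 2)) = Pow(Add(-43, -6), Rational(1, 2)) = Pow(-49, Rational(1, 2)) = Mul(7, I)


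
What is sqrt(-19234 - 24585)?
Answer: I*sqrt(43819) ≈ 209.33*I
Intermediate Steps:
sqrt(-19234 - 24585) = sqrt(-43819) = I*sqrt(43819)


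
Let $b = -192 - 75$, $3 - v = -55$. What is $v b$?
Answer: $-15486$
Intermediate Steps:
$v = 58$ ($v = 3 - -55 = 3 + 55 = 58$)
$b = -267$ ($b = -192 - 75 = -267$)
$v b = 58 \left(-267\right) = -15486$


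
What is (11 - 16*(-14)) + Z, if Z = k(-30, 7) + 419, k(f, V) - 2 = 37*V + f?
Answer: 885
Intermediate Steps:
k(f, V) = 2 + f + 37*V (k(f, V) = 2 + (37*V + f) = 2 + (f + 37*V) = 2 + f + 37*V)
Z = 650 (Z = (2 - 30 + 37*7) + 419 = (2 - 30 + 259) + 419 = 231 + 419 = 650)
(11 - 16*(-14)) + Z = (11 - 16*(-14)) + 650 = (11 + 224) + 650 = 235 + 650 = 885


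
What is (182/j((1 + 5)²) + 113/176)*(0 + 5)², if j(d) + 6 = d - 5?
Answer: 34857/176 ≈ 198.05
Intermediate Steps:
j(d) = -11 + d (j(d) = -6 + (d - 5) = -6 + (-5 + d) = -11 + d)
(182/j((1 + 5)²) + 113/176)*(0 + 5)² = (182/(-11 + (1 + 5)²) + 113/176)*(0 + 5)² = (182/(-11 + 6²) + 113*(1/176))*5² = (182/(-11 + 36) + 113/176)*25 = (182/25 + 113/176)*25 = (34857/4400)*25 = 34857/176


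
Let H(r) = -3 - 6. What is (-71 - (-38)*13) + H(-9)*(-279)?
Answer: 2934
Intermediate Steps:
H(r) = -9
(-71 - (-38)*13) + H(-9)*(-279) = (-71 - (-38)*13) - 9*(-279) = (-71 - 1*(-494)) + 2511 = (-71 + 494) + 2511 = 423 + 2511 = 2934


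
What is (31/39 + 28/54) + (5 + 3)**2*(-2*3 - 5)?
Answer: -246643/351 ≈ -702.69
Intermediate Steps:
(31/39 + 28/54) + (5 + 3)**2*(-2*3 - 5) = (31*(1/39) + 28*(1/54)) + 8**2*(-6 - 5) = (31/39 + 14/27) + 64*(-11) = 461/351 - 704 = -246643/351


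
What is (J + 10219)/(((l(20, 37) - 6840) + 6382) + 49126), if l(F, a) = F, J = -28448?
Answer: -18229/48688 ≈ -0.37440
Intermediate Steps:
(J + 10219)/(((l(20, 37) - 6840) + 6382) + 49126) = (-28448 + 10219)/(((20 - 6840) + 6382) + 49126) = -18229/((-6820 + 6382) + 49126) = -18229/(-438 + 49126) = -18229/48688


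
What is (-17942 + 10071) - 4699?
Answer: -12570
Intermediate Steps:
(-17942 + 10071) - 4699 = -7871 - 4699 = -12570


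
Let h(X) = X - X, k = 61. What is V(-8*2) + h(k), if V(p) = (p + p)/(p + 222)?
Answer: -16/103 ≈ -0.15534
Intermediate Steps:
h(X) = 0
V(p) = 2*p/(222 + p) (V(p) = (2*p)/(222 + p) = 2*p/(222 + p))
V(-8*2) + h(k) = 2*(-8*2)/(222 - 8*2) + 0 = 2*(-16)/(222 - 16) + 0 = 2*(-16)/206 + 0 = 2*(-16)*(1/206) + 0 = -16/103 + 0 = -16/103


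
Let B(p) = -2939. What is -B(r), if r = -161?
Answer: 2939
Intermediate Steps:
-B(r) = -1*(-2939) = 2939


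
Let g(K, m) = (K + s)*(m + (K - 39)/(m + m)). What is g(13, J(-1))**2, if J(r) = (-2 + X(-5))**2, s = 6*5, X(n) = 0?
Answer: 16641/16 ≈ 1040.1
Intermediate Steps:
s = 30
J(r) = 4 (J(r) = (-2 + 0)**2 = (-2)**2 = 4)
g(K, m) = (30 + K)*(m + (-39 + K)/(2*m)) (g(K, m) = (K + 30)*(m + (K - 39)/(m + m)) = (30 + K)*(m + (-39 + K)/((2*m))) = (30 + K)*(m + (-39 + K)*(1/(2*m))) = (30 + K)*(m + (-39 + K)/(2*m)))
g(13, J(-1))**2 = ((1/2)*(-1170 + 13**2 - 9*13 + 2*4**2*(30 + 13))/4)**2 = ((1/2)*(1/4)*(-1170 + 169 - 117 + 2*16*43))**2 = ((1/2)*(1/4)*(-1170 + 169 - 117 + 1376))**2 = ((1/2)*(1/4)*258)**2 = (129/4)**2 = 16641/16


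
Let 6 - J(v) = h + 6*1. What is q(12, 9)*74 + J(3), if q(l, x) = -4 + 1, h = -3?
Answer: -219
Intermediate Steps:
q(l, x) = -3
J(v) = 3 (J(v) = 6 - (-3 + 6*1) = 6 - (-3 + 6) = 6 - 1*3 = 6 - 3 = 3)
q(12, 9)*74 + J(3) = -3*74 + 3 = -222 + 3 = -219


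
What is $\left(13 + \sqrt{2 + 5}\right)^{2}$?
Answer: $\left(13 + \sqrt{7}\right)^{2} \approx 244.79$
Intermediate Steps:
$\left(13 + \sqrt{2 + 5}\right)^{2} = \left(13 + \sqrt{7}\right)^{2}$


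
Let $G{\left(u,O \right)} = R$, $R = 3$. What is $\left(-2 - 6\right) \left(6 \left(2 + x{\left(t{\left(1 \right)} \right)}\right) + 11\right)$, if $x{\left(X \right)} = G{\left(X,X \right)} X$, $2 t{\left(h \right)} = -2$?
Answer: $-40$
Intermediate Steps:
$G{\left(u,O \right)} = 3$
$t{\left(h \right)} = -1$ ($t{\left(h \right)} = \frac{1}{2} \left(-2\right) = -1$)
$x{\left(X \right)} = 3 X$
$\left(-2 - 6\right) \left(6 \left(2 + x{\left(t{\left(1 \right)} \right)}\right) + 11\right) = \left(-2 - 6\right) \left(6 \left(2 + 3 \left(-1\right)\right) + 11\right) = - 8 \left(6 \left(2 - 3\right) + 11\right) = - 8 \left(6 \left(-1\right) + 11\right) = - 8 \left(-6 + 11\right) = \left(-8\right) 5 = -40$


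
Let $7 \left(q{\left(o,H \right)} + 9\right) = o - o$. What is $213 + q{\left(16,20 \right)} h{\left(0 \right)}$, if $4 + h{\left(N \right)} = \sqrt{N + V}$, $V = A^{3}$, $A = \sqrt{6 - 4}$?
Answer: $249 - 9 \cdot 2^{\frac{3}{4}} \approx 233.86$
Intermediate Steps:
$A = \sqrt{2} \approx 1.4142$
$V = 2 \sqrt{2}$ ($V = \left(\sqrt{2}\right)^{3} = 2 \sqrt{2} \approx 2.8284$)
$q{\left(o,H \right)} = -9$ ($q{\left(o,H \right)} = -9 + \frac{o - o}{7} = -9 + \frac{1}{7} \cdot 0 = -9 + 0 = -9$)
$h{\left(N \right)} = -4 + \sqrt{N + 2 \sqrt{2}}$
$213 + q{\left(16,20 \right)} h{\left(0 \right)} = 213 - 9 \left(-4 + \sqrt{0 + 2 \sqrt{2}}\right) = 213 - 9 \left(-4 + \sqrt{2 \sqrt{2}}\right) = 213 - 9 \left(-4 + 2^{\frac{3}{4}}\right) = 213 + \left(36 - 9 \cdot 2^{\frac{3}{4}}\right) = 249 - 9 \cdot 2^{\frac{3}{4}}$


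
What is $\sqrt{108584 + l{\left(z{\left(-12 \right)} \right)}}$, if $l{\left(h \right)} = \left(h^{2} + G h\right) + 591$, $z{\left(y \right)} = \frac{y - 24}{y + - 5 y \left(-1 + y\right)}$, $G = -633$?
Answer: $\frac{5 \sqrt{2113071}}{22} \approx 330.37$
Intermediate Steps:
$z{\left(y \right)} = \frac{-24 + y}{y - 5 y \left(-1 + y\right)}$
$l{\left(h \right)} = 591 + h^{2} - 633 h$ ($l{\left(h \right)} = \left(h^{2} - 633 h\right) + 591 = 591 + h^{2} - 633 h$)
$\sqrt{108584 + l{\left(z{\left(-12 \right)} \right)}} = \sqrt{108584 + \left(591 + \left(\frac{24 - -12}{\left(-12\right) \left(-6 + 5 \left(-12\right)\right)}\right)^{2} - 633 \frac{24 - -12}{\left(-12\right) \left(-6 + 5 \left(-12\right)\right)}\right)} = \sqrt{108584 + \left(591 + \left(- \frac{24 + 12}{12 \left(-6 - 60\right)}\right)^{2} - 633 \left(- \frac{24 + 12}{12 \left(-6 - 60\right)}\right)\right)} = \sqrt{108584 + \left(591 + \left(\left(- \frac{1}{12}\right) \frac{1}{-66} \cdot 36\right)^{2} - 633 \left(\left(- \frac{1}{12}\right) \frac{1}{-66} \cdot 36\right)\right)} = \sqrt{108584 + \left(591 + \left(\left(- \frac{1}{12}\right) \left(- \frac{1}{66}\right) 36\right)^{2} - 633 \left(\left(- \frac{1}{12}\right) \left(- \frac{1}{66}\right) 36\right)\right)} = \sqrt{108584 + \left(591 + \left(\frac{1}{22}\right)^{2} - \frac{633}{22}\right)} = \sqrt{108584 + \left(591 + \frac{1}{484} - \frac{633}{22}\right)} = \sqrt{108584 + \frac{272119}{484}} = \sqrt{\frac{52826775}{484}} = \frac{5 \sqrt{2113071}}{22}$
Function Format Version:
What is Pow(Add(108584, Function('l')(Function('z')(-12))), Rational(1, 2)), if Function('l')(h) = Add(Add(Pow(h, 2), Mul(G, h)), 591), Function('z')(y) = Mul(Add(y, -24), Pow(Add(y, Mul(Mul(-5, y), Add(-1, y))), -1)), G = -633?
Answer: Mul(Rational(5, 22), Pow(2113071, Rational(1, 2))) ≈ 330.37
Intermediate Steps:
Function('z')(y) = Mul(Pow(Add(y, Mul(-5, y, Add(-1, y))), -1), Add(-24, y)) (Function('z')(y) = Mul(Add(-24, y), Pow(Add(y, Mul(-5, y, Add(-1, y))), -1)) = Mul(Pow(Add(y, Mul(-5, y, Add(-1, y))), -1), Add(-24, y)))
Function('l')(h) = Add(591, Pow(h, 2), Mul(-633, h)) (Function('l')(h) = Add(Add(Pow(h, 2), Mul(-633, h)), 591) = Add(591, Pow(h, 2), Mul(-633, h)))
Pow(Add(108584, Function('l')(Function('z')(-12))), Rational(1, 2)) = Pow(Add(108584, Add(591, Pow(Mul(Pow(-12, -1), Pow(Add(-6, Mul(5, -12)), -1), Add(24, Mul(-1, -12))), 2), Mul(-633, Mul(Pow(-12, -1), Pow(Add(-6, Mul(5, -12)), -1), Add(24, Mul(-1, -12)))))), Rational(1, 2)) = Pow(Add(108584, Add(591, Pow(Mul(Rational(-1, 12), Pow(Add(-6, -60), -1), Add(24, 12)), 2), Mul(-633, Mul(Rational(-1, 12), Pow(Add(-6, -60), -1), Add(24, 12))))), Rational(1, 2)) = Pow(Add(108584, Add(591, Pow(Mul(Rational(-1, 12), Pow(-66, -1), 36), 2), Mul(-633, Mul(Rational(-1, 12), Pow(-66, -1), 36)))), Rational(1, 2)) = Pow(Add(108584, Add(591, Pow(Mul(Rational(-1, 12), Rational(-1, 66), 36), 2), Mul(-633, Mul(Rational(-1, 12), Rational(-1, 66), 36)))), Rational(1, 2)) = Pow(Add(108584, Add(591, Pow(Rational(1, 22), 2), Mul(-633, Rational(1, 22)))), Rational(1, 2)) = Pow(Add(108584, Add(591, Rational(1, 484), Rational(-633, 22))), Rational(1, 2)) = Pow(Add(108584, Rational(272119, 484)), Rational(1, 2)) = Pow(Rational(52826775, 484), Rational(1, 2)) = Mul(Rational(5, 22), Pow(2113071, Rational(1, 2)))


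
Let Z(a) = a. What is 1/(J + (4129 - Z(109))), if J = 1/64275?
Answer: 64275/258385501 ≈ 0.00024876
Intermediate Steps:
J = 1/64275 ≈ 1.5558e-5
1/(J + (4129 - Z(109))) = 1/(1/64275 + (4129 - 1*109)) = 1/(1/64275 + (4129 - 109)) = 1/(1/64275 + 4020) = 1/(258385501/64275) = 64275/258385501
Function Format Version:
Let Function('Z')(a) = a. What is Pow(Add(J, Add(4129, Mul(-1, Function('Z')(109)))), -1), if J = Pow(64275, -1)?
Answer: Rational(64275, 258385501) ≈ 0.00024876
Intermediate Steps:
J = Rational(1, 64275) ≈ 1.5558e-5
Pow(Add(J, Add(4129, Mul(-1, Function('Z')(109)))), -1) = Pow(Add(Rational(1, 64275), Add(4129, Mul(-1, 109))), -1) = Pow(Add(Rational(1, 64275), Add(4129, -109)), -1) = Pow(Add(Rational(1, 64275), 4020), -1) = Pow(Rational(258385501, 64275), -1) = Rational(64275, 258385501)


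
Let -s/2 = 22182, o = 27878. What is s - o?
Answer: -72242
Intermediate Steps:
s = -44364 (s = -2*22182 = -44364)
s - o = -44364 - 1*27878 = -44364 - 27878 = -72242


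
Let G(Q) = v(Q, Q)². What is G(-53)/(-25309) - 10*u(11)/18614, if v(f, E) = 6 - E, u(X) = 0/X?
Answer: -3481/25309 ≈ -0.13754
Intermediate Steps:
u(X) = 0
G(Q) = (6 - Q)²
G(-53)/(-25309) - 10*u(11)/18614 = (-6 - 53)²/(-25309) - 10*0/18614 = (-59)²*(-1/25309) + 0*(1/18614) = 3481*(-1/25309) + 0 = -3481/25309 + 0 = -3481/25309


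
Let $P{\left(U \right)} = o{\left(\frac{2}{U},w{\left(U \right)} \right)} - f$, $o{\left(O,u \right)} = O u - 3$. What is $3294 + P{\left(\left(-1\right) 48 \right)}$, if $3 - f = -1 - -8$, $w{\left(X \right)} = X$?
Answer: $3297$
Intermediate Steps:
$o{\left(O,u \right)} = -3 + O u$
$f = -4$ ($f = 3 - \left(-1 - -8\right) = 3 - \left(-1 + 8\right) = 3 - 7 = -4$)
$P{\left(U \right)} = 3$ ($P{\left(U \right)} = \left(-3 + \frac{2}{U} U\right) - -4 = \left(-3 + 2\right) + 4 = -1 + 4 = 3$)
$3294 + P{\left(\left(-1\right) 48 \right)} = 3294 + 3 = 3297$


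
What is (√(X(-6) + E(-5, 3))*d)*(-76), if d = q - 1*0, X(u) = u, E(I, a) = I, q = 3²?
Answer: -684*I*√11 ≈ -2268.6*I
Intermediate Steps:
q = 9
d = 9 (d = 9 - 1*0 = 9 + 0 = 9)
(√(X(-6) + E(-5, 3))*d)*(-76) = (√(-6 - 5)*9)*(-76) = (√(-11)*9)*(-76) = ((I*√11)*9)*(-76) = (9*I*√11)*(-76) = -684*I*√11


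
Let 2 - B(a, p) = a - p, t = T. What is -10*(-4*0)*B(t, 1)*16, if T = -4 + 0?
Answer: 0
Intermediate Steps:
T = -4
t = -4
B(a, p) = 2 + p - a (B(a, p) = 2 - (a - p) = 2 + (p - a) = 2 + p - a)
-10*(-4*0)*B(t, 1)*16 = -10*(-4*0)*(2 + 1 - 1*(-4))*16 = -0*(2 + 1 + 4)*16 = -0*7*16 = -10*0*16 = 0*16 = 0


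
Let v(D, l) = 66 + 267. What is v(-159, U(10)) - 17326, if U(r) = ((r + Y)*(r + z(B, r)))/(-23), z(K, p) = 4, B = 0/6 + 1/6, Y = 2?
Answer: -16993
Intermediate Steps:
B = ⅙ (B = 0*(⅙) + 1*(⅙) = 0 + ⅙ = ⅙ ≈ 0.16667)
U(r) = -(2 + r)*(4 + r)/23 (U(r) = ((r + 2)*(r + 4))/(-23) = ((2 + r)*(4 + r))*(-1/23) = -(2 + r)*(4 + r)/23)
v(D, l) = 333
v(-159, U(10)) - 17326 = 333 - 17326 = -16993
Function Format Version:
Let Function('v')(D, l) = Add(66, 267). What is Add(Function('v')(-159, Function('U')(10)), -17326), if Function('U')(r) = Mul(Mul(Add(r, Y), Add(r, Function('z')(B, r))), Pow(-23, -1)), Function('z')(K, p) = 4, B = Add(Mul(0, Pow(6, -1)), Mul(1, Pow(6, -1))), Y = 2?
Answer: -16993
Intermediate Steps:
B = Rational(1, 6) (B = Add(Mul(0, Rational(1, 6)), Mul(1, Rational(1, 6))) = Add(0, Rational(1, 6)) = Rational(1, 6) ≈ 0.16667)
Function('U')(r) = Mul(Rational(-1, 23), Add(2, r), Add(4, r)) (Function('U')(r) = Mul(Mul(Add(r, 2), Add(r, 4)), Pow(-23, -1)) = Mul(Mul(Add(2, r), Add(4, r)), Rational(-1, 23)) = Mul(Rational(-1, 23), Add(2, r), Add(4, r)))
Function('v')(D, l) = 333
Add(Function('v')(-159, Function('U')(10)), -17326) = Add(333, -17326) = -16993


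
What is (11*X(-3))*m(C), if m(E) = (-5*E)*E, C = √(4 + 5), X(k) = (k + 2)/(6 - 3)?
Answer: 165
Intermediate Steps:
X(k) = ⅔ + k/3 (X(k) = (2 + k)/3 = (2 + k)*(⅓) = ⅔ + k/3)
C = 3 (C = √9 = 3)
m(E) = -5*E²
(11*X(-3))*m(C) = (11*(⅔ + (⅓)*(-3)))*(-5*3²) = (11*(⅔ - 1))*(-5*9) = (11*(-⅓))*(-45) = -11/3*(-45) = 165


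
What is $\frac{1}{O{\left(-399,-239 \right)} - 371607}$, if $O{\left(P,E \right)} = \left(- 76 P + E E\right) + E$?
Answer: $- \frac{1}{284401} \approx -3.5162 \cdot 10^{-6}$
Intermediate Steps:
$O{\left(P,E \right)} = E + E^{2} - 76 P$ ($O{\left(P,E \right)} = \left(- 76 P + E^{2}\right) + E = \left(E^{2} - 76 P\right) + E = E + E^{2} - 76 P$)
$\frac{1}{O{\left(-399,-239 \right)} - 371607} = \frac{1}{\left(-239 + \left(-239\right)^{2} - -30324\right) - 371607} = \frac{1}{\left(-239 + 57121 + 30324\right) - 371607} = \frac{1}{87206 - 371607} = \frac{1}{-284401} = - \frac{1}{284401}$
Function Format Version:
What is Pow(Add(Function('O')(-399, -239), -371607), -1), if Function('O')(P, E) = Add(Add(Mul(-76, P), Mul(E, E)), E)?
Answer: Rational(-1, 284401) ≈ -3.5162e-6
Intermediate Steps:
Function('O')(P, E) = Add(E, Pow(E, 2), Mul(-76, P)) (Function('O')(P, E) = Add(Add(Mul(-76, P), Pow(E, 2)), E) = Add(Add(Pow(E, 2), Mul(-76, P)), E) = Add(E, Pow(E, 2), Mul(-76, P)))
Pow(Add(Function('O')(-399, -239), -371607), -1) = Pow(Add(Add(-239, Pow(-239, 2), Mul(-76, -399)), -371607), -1) = Pow(Add(Add(-239, 57121, 30324), -371607), -1) = Pow(Add(87206, -371607), -1) = Pow(-284401, -1) = Rational(-1, 284401)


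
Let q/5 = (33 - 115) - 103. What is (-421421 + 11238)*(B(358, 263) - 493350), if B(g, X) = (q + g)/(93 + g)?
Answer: 91266298729311/451 ≈ 2.0236e+11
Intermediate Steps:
q = -925 (q = 5*((33 - 115) - 103) = 5*(-82 - 103) = 5*(-185) = -925)
B(g, X) = (-925 + g)/(93 + g)
(-421421 + 11238)*(B(358, 263) - 493350) = (-421421 + 11238)*((-925 + 358)/(93 + 358) - 493350) = -410183*(-567/451 - 493350) = -410183*(-222501417/451) = 91266298729311/451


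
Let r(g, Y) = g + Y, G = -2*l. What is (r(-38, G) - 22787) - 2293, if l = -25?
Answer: -25068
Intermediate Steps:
G = 50 (G = -2*(-25) = 50)
r(g, Y) = Y + g
(r(-38, G) - 22787) - 2293 = ((50 - 38) - 22787) - 2293 = (12 - 22787) - 2293 = -22775 - 2293 = -25068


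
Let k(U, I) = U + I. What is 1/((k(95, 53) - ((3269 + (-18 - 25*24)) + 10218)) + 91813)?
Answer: 1/79092 ≈ 1.2644e-5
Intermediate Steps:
k(U, I) = I + U
1/((k(95, 53) - ((3269 + (-18 - 25*24)) + 10218)) + 91813) = 1/(((53 + 95) - ((3269 + (-18 - 25*24)) + 10218)) + 91813) = 1/((148 - ((3269 + (-18 - 600)) + 10218)) + 91813) = 1/((148 - ((3269 - 618) + 10218)) + 91813) = 1/((148 - (2651 + 10218)) + 91813) = 1/((148 - 1*12869) + 91813) = 1/((148 - 12869) + 91813) = 1/(-12721 + 91813) = 1/79092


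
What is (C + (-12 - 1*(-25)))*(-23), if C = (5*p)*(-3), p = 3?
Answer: 736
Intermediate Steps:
C = -45 (C = (5*3)*(-3) = 15*(-3) = -45)
(C + (-12 - 1*(-25)))*(-23) = (-45 + (-12 - 1*(-25)))*(-23) = (-45 + (-12 + 25))*(-23) = (-45 + 13)*(-23) = -32*(-23) = 736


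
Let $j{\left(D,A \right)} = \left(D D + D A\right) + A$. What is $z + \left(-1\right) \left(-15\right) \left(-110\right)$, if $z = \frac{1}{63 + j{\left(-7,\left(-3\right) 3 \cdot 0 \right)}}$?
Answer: $- \frac{184799}{112} \approx -1650.0$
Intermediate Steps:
$j{\left(D,A \right)} = A + D^{2} + A D$ ($j{\left(D,A \right)} = \left(D^{2} + A D\right) + A = A + D^{2} + A D$)
$z = \frac{1}{112}$ ($z = \frac{1}{63 + \left(\left(-3\right) 3 \cdot 0 + \left(-7\right)^{2} + \left(-3\right) 3 \cdot 0 \left(-7\right)\right)} = \frac{1}{63 + \left(\left(-9\right) 0 + 49 + \left(-9\right) 0 \left(-7\right)\right)} = \frac{1}{63 + \left(0 + 49 + 0 \left(-7\right)\right)} = \frac{1}{63 + \left(0 + 49 + 0\right)} = \frac{1}{63 + 49} = \frac{1}{112} \approx 0.0089286$)
$z + \left(-1\right) \left(-15\right) \left(-110\right) = \frac{1}{112} + \left(-1\right) \left(-15\right) \left(-110\right) = \frac{1}{112} + 15 \left(-110\right) = \frac{1}{112} - 1650 = - \frac{184799}{112}$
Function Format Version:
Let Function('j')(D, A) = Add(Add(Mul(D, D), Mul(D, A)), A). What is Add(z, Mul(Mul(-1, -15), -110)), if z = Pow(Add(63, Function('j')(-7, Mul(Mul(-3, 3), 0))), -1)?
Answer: Rational(-184799, 112) ≈ -1650.0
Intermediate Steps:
Function('j')(D, A) = Add(A, Pow(D, 2), Mul(A, D)) (Function('j')(D, A) = Add(Add(Pow(D, 2), Mul(A, D)), A) = Add(A, Pow(D, 2), Mul(A, D)))
z = Rational(1, 112) (z = Pow(Add(63, Add(Mul(Mul(-3, 3), 0), Pow(-7, 2), Mul(Mul(Mul(-3, 3), 0), -7))), -1) = Pow(Add(63, Add(Mul(-9, 0), 49, Mul(Mul(-9, 0), -7))), -1) = Pow(Add(63, Add(0, 49, Mul(0, -7))), -1) = Pow(Add(63, Add(0, 49, 0)), -1) = Pow(Add(63, 49), -1) = Pow(112, -1) = Rational(1, 112) ≈ 0.0089286)
Add(z, Mul(Mul(-1, -15), -110)) = Add(Rational(1, 112), Mul(Mul(-1, -15), -110)) = Add(Rational(1, 112), Mul(15, -110)) = Add(Rational(1, 112), -1650) = Rational(-184799, 112)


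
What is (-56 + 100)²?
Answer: 1936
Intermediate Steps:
(-56 + 100)² = 44² = 1936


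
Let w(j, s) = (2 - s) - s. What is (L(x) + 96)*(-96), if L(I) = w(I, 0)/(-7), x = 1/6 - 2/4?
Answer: -64320/7 ≈ -9188.6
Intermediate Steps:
x = -1/3 (x = 1*(1/6) - 2*1/4 = 1/6 - 1/2 = -1/3 ≈ -0.33333)
w(j, s) = 2 - 2*s
L(I) = -2/7 (L(I) = (2 - 2*0)/(-7) = (2 + 0)*(-1/7) = 2*(-1/7) = -2/7)
(L(x) + 96)*(-96) = (-2/7 + 96)*(-96) = (670/7)*(-96) = -64320/7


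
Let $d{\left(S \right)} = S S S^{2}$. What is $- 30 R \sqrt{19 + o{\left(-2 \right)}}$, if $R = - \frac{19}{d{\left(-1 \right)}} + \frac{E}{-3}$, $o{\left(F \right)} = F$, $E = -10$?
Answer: $470 \sqrt{17} \approx 1937.9$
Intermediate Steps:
$d{\left(S \right)} = S^{4}$ ($d{\left(S \right)} = S^{2} S^{2} = S^{4}$)
$R = - \frac{47}{3}$ ($R = - \frac{19}{\left(-1\right)^{4}} - \frac{10}{-3} = - \frac{19}{1} - - \frac{10}{3} = \left(-19\right) 1 + \frac{10}{3} = -19 + \frac{10}{3} = - \frac{47}{3} \approx -15.667$)
$- 30 R \sqrt{19 + o{\left(-2 \right)}} = \left(-30\right) \left(- \frac{47}{3}\right) \sqrt{19 - 2} = 470 \sqrt{17}$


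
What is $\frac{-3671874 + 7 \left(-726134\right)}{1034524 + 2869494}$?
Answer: $- \frac{4377406}{1952009} \approx -2.2425$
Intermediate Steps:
$\frac{-3671874 + 7 \left(-726134\right)}{1034524 + 2869494} = \frac{-3671874 - 5082938}{3904018} = \left(-8754812\right) \frac{1}{3904018} = - \frac{4377406}{1952009}$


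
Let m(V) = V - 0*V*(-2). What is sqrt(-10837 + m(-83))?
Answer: 2*I*sqrt(2730) ≈ 104.5*I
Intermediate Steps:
m(V) = V (m(V) = V - 0*(-2) = V - 1*0 = V + 0 = V)
sqrt(-10837 + m(-83)) = sqrt(-10837 - 83) = sqrt(-10920) = 2*I*sqrt(2730)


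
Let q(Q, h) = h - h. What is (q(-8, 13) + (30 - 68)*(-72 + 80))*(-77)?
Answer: 23408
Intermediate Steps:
q(Q, h) = 0
(q(-8, 13) + (30 - 68)*(-72 + 80))*(-77) = (0 + (30 - 68)*(-72 + 80))*(-77) = (0 - 38*8)*(-77) = (0 - 304)*(-77) = -304*(-77) = 23408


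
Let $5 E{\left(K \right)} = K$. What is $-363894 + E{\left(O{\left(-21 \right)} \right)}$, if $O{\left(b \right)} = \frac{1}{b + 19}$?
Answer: $- \frac{3638941}{10} \approx -3.6389 \cdot 10^{5}$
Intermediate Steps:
$O{\left(b \right)} = \frac{1}{19 + b}$
$E{\left(K \right)} = \frac{K}{5}$
$-363894 + E{\left(O{\left(-21 \right)} \right)} = -363894 + \frac{1}{5 \left(19 - 21\right)} = -363894 + \frac{1}{5 \left(-2\right)} = -363894 + \frac{1}{5} \left(- \frac{1}{2}\right) = -363894 - \frac{1}{10} = - \frac{3638941}{10}$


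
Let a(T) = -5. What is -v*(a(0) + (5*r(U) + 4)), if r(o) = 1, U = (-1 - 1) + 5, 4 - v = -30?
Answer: -136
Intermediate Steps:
v = 34 (v = 4 - 1*(-30) = 4 + 30 = 34)
U = 3 (U = -2 + 5 = 3)
-v*(a(0) + (5*r(U) + 4)) = -34*(-5 + (5*1 + 4)) = -34*(-5 + (5 + 4)) = -34*(-5 + 9) = -34*4 = -1*136 = -136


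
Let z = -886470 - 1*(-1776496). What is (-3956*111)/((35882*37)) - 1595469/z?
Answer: -33905723613/15967956466 ≈ -2.1234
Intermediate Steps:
z = 890026 (z = -886470 + 1776496 = 890026)
(-3956*111)/((35882*37)) - 1595469/z = (-3956*111)/((35882*37)) - 1595469/890026 = -439116/1327634 - 1595469*1/890026 = -439116*1/1327634 - 1595469/890026 = -5934/17941 - 1595469/890026 = -33905723613/15967956466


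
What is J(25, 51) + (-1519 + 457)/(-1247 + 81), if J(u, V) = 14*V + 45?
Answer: 443028/583 ≈ 759.91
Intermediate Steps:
J(u, V) = 45 + 14*V
J(25, 51) + (-1519 + 457)/(-1247 + 81) = (45 + 14*51) + (-1519 + 457)/(-1247 + 81) = (45 + 714) - 1062/(-1166) = 759 - 1062*(-1/1166) = 759 + 531/583 = 443028/583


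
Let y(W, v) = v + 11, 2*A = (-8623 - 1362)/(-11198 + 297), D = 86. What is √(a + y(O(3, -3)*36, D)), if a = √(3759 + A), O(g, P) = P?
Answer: √(46106738788 + 21802*√1786972652806)/21802 ≈ 12.582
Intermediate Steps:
A = 9985/21802 (A = ((-8623 - 1362)/(-11198 + 297))/2 = (-9985/(-10901))/2 = (-9985*(-1/10901))/2 = (½)*(9985/10901) = 9985/21802 ≈ 0.45799)
y(W, v) = 11 + v
a = √1786972652806/21802 (a = √(3759 + 9985/21802) = √(81963703/21802) = √1786972652806/21802 ≈ 61.314)
√(a + y(O(3, -3)*36, D)) = √(√1786972652806/21802 + (11 + 86)) = √(√1786972652806/21802 + 97) = √(97 + √1786972652806/21802)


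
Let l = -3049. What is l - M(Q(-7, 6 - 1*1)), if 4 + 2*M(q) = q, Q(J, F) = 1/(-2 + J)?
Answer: -54845/18 ≈ -3046.9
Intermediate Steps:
M(q) = -2 + q/2
l - M(Q(-7, 6 - 1*1)) = -3049 - (-2 + 1/(2*(-2 - 7))) = -3049 - (-2 + (1/2)/(-9)) = -3049 - (-2 + (1/2)*(-1/9)) = -3049 - (-2 - 1/18) = -3049 - 1*(-37/18) = -3049 + 37/18 = -54845/18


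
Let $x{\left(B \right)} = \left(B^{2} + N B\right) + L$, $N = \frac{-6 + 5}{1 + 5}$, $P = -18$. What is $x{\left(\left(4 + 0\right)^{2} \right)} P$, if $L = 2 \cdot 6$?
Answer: $-4776$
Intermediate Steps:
$L = 12$
$N = - \frac{1}{6} \approx -0.16667$
$x{\left(B \right)} = 12 + B^{2} - \frac{B}{6}$ ($x{\left(B \right)} = \left(B^{2} - \frac{B}{6}\right) + 12 = 12 + B^{2} - \frac{B}{6}$)
$x{\left(\left(4 + 0\right)^{2} \right)} P = \left(12 + \left(\left(4 + 0\right)^{2}\right)^{2} - \frac{\left(4 + 0\right)^{2}}{6}\right) \left(-18\right) = \left(12 + \left(4^{2}\right)^{2} - \frac{4^{2}}{6}\right) \left(-18\right) = \left(12 + 16^{2} - \frac{8}{3}\right) \left(-18\right) = \left(12 + 256 - \frac{8}{3}\right) \left(-18\right) = \frac{796}{3} \left(-18\right) = -4776$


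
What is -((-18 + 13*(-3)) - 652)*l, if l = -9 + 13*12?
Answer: 104223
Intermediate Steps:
l = 147 (l = -9 + 156 = 147)
-((-18 + 13*(-3)) - 652)*l = -((-18 + 13*(-3)) - 652)*147 = -((-18 - 39) - 652)*147 = -(-57 - 652)*147 = -(-709)*147 = -1*(-104223) = 104223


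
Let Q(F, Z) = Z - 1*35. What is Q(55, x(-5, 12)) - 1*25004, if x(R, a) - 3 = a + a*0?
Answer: -25024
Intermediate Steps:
x(R, a) = 3 + a (x(R, a) = 3 + (a + a*0) = 3 + (a + 0) = 3 + a)
Q(F, Z) = -35 + Z (Q(F, Z) = Z - 35 = -35 + Z)
Q(55, x(-5, 12)) - 1*25004 = (-35 + (3 + 12)) - 1*25004 = (-35 + 15) - 25004 = -20 - 25004 = -25024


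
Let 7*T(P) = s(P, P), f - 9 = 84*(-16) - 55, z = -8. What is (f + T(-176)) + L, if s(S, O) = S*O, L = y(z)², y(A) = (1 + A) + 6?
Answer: 21253/7 ≈ 3036.1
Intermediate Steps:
y(A) = 7 + A
f = -1390 (f = 9 + (84*(-16) - 55) = 9 + (-1344 - 55) = 9 - 1399 = -1390)
L = 1 (L = (7 - 8)² = (-1)² = 1)
s(S, O) = O*S
T(P) = P²/7 (T(P) = (P*P)/7 = P²/7)
(f + T(-176)) + L = (-1390 + (⅐)*(-176)²) + 1 = (-1390 + (⅐)*30976) + 1 = (-1390 + 30976/7) + 1 = 21246/7 + 1 = 21253/7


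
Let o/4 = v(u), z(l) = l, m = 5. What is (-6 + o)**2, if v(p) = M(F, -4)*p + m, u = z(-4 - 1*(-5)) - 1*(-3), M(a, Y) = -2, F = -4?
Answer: 324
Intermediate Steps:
u = 4 (u = (-4 - 1*(-5)) - 1*(-3) = (-4 + 5) + 3 = 1 + 3 = 4)
v(p) = 5 - 2*p (v(p) = -2*p + 5 = 5 - 2*p)
o = -12 (o = 4*(5 - 2*4) = 4*(5 - 8) = 4*(-3) = -12)
(-6 + o)**2 = (-6 - 12)**2 = (-18)**2 = 324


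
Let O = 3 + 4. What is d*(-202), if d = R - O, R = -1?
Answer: 1616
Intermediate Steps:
O = 7
d = -8 (d = -1 - 1*7 = -1 - 7 = -8)
d*(-202) = -8*(-202) = 1616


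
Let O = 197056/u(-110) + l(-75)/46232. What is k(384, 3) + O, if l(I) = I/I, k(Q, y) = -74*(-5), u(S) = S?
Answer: -3614325241/2542760 ≈ -1421.4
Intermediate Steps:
k(Q, y) = 370
l(I) = 1
O = -4555146441/2542760 (O = 197056/(-110) + 1/46232 = 197056*(-1/110) + 1*(1/46232) = -98528/55 + 1/46232 = -4555146441/2542760 ≈ -1791.4)
k(384, 3) + O = 370 - 4555146441/2542760 = -3614325241/2542760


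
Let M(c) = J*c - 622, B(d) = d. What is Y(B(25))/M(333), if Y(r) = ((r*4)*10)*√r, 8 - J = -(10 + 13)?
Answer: 5000/9701 ≈ 0.51541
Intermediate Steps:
J = 31 (J = 8 - (-1)*(10 + 13) = 8 - (-1)*23 = 8 - 1*(-23) = 8 + 23 = 31)
Y(r) = 40*r^(3/2) (Y(r) = ((4*r)*10)*√r = (40*r)*√r = 40*r^(3/2))
M(c) = -622 + 31*c (M(c) = 31*c - 622 = -622 + 31*c)
Y(B(25))/M(333) = (40*25^(3/2))/(-622 + 31*333) = (40*125)/(-622 + 10323) = 5000/9701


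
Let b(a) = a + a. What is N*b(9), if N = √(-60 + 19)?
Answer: 18*I*√41 ≈ 115.26*I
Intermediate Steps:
N = I*√41 (N = √(-41) = I*√41 ≈ 6.4031*I)
b(a) = 2*a
N*b(9) = (I*√41)*(2*9) = (I*√41)*18 = 18*I*√41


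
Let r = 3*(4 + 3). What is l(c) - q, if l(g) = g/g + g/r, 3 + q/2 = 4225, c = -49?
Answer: -25336/3 ≈ -8445.3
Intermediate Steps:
q = 8444 (q = -6 + 2*4225 = -6 + 8450 = 8444)
r = 21 (r = 3*7 = 21)
l(g) = 1 + g/21 (l(g) = g/g + g/21 = 1 + g*(1/21) = 1 + g/21)
l(c) - q = (1 + (1/21)*(-49)) - 1*8444 = (1 - 7/3) - 8444 = -4/3 - 8444 = -25336/3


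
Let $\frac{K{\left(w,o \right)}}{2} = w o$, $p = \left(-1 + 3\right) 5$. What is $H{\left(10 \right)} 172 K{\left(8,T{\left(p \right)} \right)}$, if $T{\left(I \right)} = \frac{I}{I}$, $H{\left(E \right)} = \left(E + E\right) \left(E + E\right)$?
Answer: $1100800$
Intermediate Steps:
$p = 10$ ($p = 2 \cdot 5 = 10$)
$H{\left(E \right)} = 4 E^{2}$ ($H{\left(E \right)} = 2 E 2 E = 4 E^{2}$)
$T{\left(I \right)} = 1$
$K{\left(w,o \right)} = 2 o w$ ($K{\left(w,o \right)} = 2 w o = 2 o w$)
$H{\left(10 \right)} 172 K{\left(8,T{\left(p \right)} \right)} = 4 \cdot 10^{2} \cdot 172 \cdot 2 \cdot 1 \cdot 8 = 4 \cdot 100 \cdot 172 \cdot 16 = 400 \cdot 172 \cdot 16 = 68800 \cdot 16 = 1100800$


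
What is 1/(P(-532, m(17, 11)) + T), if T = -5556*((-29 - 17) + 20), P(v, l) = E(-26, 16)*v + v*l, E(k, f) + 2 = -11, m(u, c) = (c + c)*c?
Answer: 1/22628 ≈ 4.4193e-5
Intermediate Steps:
m(u, c) = 2*c² (m(u, c) = (2*c)*c = 2*c²)
E(k, f) = -13 (E(k, f) = -2 - 11 = -13)
P(v, l) = -13*v + l*v (P(v, l) = -13*v + v*l = -13*v + l*v)
T = 144456 (T = -5556*(-46 + 20) = -5556*(-26) = 144456)
1/(P(-532, m(17, 11)) + T) = 1/(-532*(-13 + 2*11²) + 144456) = 1/(-532*(-13 + 2*121) + 144456) = 1/(-532*(-13 + 242) + 144456) = 1/(-532*229 + 144456) = 1/(-121828 + 144456) = 1/22628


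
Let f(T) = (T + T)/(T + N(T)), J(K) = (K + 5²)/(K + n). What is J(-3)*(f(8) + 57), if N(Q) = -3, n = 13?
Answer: 3311/25 ≈ 132.44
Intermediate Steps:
J(K) = (25 + K)/(13 + K) (J(K) = (K + 5²)/(K + 13) = (K + 25)/(13 + K) = (25 + K)/(13 + K))
f(T) = 2*T/(-3 + T) (f(T) = (T + T)/(T - 3) = (2*T)/(-3 + T) = 2*T/(-3 + T))
J(-3)*(f(8) + 57) = ((25 - 3)/(13 - 3))*(2*8/(-3 + 8) + 57) = (22/10)*(2*8/5 + 57) = ((⅒)*22)*(2*8*(⅕) + 57) = 11*(16/5 + 57)/5 = (11/5)*(301/5) = 3311/25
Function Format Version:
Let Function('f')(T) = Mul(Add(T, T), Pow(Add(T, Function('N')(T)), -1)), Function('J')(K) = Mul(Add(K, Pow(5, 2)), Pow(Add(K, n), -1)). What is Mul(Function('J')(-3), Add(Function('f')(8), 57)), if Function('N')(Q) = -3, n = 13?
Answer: Rational(3311, 25) ≈ 132.44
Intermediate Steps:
Function('J')(K) = Mul(Pow(Add(13, K), -1), Add(25, K)) (Function('J')(K) = Mul(Add(K, Pow(5, 2)), Pow(Add(K, 13), -1)) = Mul(Add(K, 25), Pow(Add(13, K), -1)) = Mul(Add(25, K), Pow(Add(13, K), -1)) = Mul(Pow(Add(13, K), -1), Add(25, K)))
Function('f')(T) = Mul(2, T, Pow(Add(-3, T), -1)) (Function('f')(T) = Mul(Add(T, T), Pow(Add(T, -3), -1)) = Mul(Mul(2, T), Pow(Add(-3, T), -1)) = Mul(2, T, Pow(Add(-3, T), -1)))
Mul(Function('J')(-3), Add(Function('f')(8), 57)) = Mul(Mul(Pow(Add(13, -3), -1), Add(25, -3)), Add(Mul(2, 8, Pow(Add(-3, 8), -1)), 57)) = Mul(Mul(Pow(10, -1), 22), Add(Mul(2, 8, Pow(5, -1)), 57)) = Mul(Mul(Rational(1, 10), 22), Add(Mul(2, 8, Rational(1, 5)), 57)) = Mul(Rational(11, 5), Add(Rational(16, 5), 57)) = Mul(Rational(11, 5), Rational(301, 5)) = Rational(3311, 25)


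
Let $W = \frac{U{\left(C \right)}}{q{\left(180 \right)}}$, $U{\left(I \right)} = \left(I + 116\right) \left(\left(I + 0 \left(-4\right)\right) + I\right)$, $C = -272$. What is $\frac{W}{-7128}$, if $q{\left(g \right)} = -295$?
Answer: $\frac{3536}{87615} \approx 0.040358$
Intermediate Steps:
$U{\left(I \right)} = 2 I \left(116 + I\right)$ ($U{\left(I \right)} = \left(116 + I\right) \left(\left(I + 0\right) + I\right) = \left(116 + I\right) \left(I + I\right) = \left(116 + I\right) 2 I = 2 I \left(116 + I\right)$)
$W = - \frac{84864}{295}$ ($W = \frac{2 \left(-272\right) \left(116 - 272\right)}{-295} = 2 \left(-272\right) \left(-156\right) \left(- \frac{1}{295}\right) = 84864 \left(- \frac{1}{295}\right) = - \frac{84864}{295} \approx -287.67$)
$\frac{W}{-7128} = - \frac{84864}{295 \left(-7128\right)} = \left(- \frac{84864}{295}\right) \left(- \frac{1}{7128}\right) = \frac{3536}{87615}$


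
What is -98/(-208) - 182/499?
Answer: 5523/51896 ≈ 0.10642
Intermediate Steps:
-98/(-208) - 182/499 = -98*(-1/208) - 182*1/499 = 49/104 - 182/499 = 5523/51896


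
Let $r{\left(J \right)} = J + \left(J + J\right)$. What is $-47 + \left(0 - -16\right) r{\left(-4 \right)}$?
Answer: $-239$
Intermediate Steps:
$r{\left(J \right)} = 3 J$ ($r{\left(J \right)} = J + 2 J = 3 J$)
$-47 + \left(0 - -16\right) r{\left(-4 \right)} = -47 + \left(0 - -16\right) 3 \left(-4\right) = -47 + \left(0 + 16\right) \left(-12\right) = -47 + 16 \left(-12\right) = -47 - 192 = -239$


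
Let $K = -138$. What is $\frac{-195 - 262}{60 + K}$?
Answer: $\frac{457}{78} \approx 5.859$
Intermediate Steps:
$\frac{-195 - 262}{60 + K} = \frac{-195 - 262}{60 - 138} = - \frac{457}{-78} = \left(-457\right) \left(- \frac{1}{78}\right) = \frac{457}{78}$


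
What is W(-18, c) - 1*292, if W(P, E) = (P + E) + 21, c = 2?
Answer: -287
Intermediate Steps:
W(P, E) = 21 + E + P (W(P, E) = (E + P) + 21 = 21 + E + P)
W(-18, c) - 1*292 = (21 + 2 - 18) - 1*292 = 5 - 292 = -287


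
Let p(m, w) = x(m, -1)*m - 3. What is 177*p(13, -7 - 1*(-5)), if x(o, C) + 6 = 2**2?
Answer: -5133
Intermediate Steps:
x(o, C) = -2 (x(o, C) = -6 + 2**2 = -6 + 4 = -2)
p(m, w) = -3 - 2*m (p(m, w) = -2*m - 3 = -3 - 2*m)
177*p(13, -7 - 1*(-5)) = 177*(-3 - 2*13) = 177*(-3 - 26) = 177*(-29) = -5133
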